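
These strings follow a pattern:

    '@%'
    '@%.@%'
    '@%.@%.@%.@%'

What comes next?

Every step duplicates the string with '.' between the halves.
One more doubling of @%.@%.@%.@% gives the answer.

@%.@%.@%.@%.@%.@%.@%.@%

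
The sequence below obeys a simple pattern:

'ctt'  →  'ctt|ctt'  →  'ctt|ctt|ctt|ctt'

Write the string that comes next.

s(k+1) = s(k)·|·s(k) — each term doubles the last with '|' between the halves.
Doubling ctt|ctt|ctt|ctt with '|' between the halves:

ctt|ctt|ctt|ctt|ctt|ctt|ctt|ctt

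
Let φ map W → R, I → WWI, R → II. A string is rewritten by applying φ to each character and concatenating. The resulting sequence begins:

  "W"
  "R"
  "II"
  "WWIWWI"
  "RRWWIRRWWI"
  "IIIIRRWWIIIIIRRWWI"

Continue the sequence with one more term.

WWIWWIWWIWWIIIIIRRWWIWWIWWIWWIWWIIIIIRRWWI

Replace each of the 18 characters of IIIIRRWWIIIIIRRWWI in place — WWI WWI WWI WWI II II R R WWI WWI WWI WWI WWI II II R R WWI — and concatenate.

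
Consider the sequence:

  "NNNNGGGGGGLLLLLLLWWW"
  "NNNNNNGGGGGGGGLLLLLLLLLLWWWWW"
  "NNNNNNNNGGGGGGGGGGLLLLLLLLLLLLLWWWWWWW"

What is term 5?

NNNNNNNNNNNNGGGGGGGGGGGGGGLLLLLLLLLLLLLLLLLLLWWWWWWWWWWW

Term n consists of 2n N's, followed by 2n+2 G's, followed by 3n+1 L's, followed by 2n-1 W's, where the shown terms are n = 2, 3, 4.
At n = 6 the blocks have lengths 12, 14, 19, 11.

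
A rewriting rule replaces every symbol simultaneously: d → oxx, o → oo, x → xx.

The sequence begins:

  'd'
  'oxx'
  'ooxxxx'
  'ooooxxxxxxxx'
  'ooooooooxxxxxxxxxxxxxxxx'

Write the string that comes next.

ooooooooooooooooxxxxxxxxxxxxxxxxxxxxxxxxxxxxxxxx

φ(ooooooooxxxxxxxxxxxxxxxx) expands symbol-by-symbol to oo oo oo oo oo oo oo oo xx xx xx xx xx xx xx xx xx xx xx xx xx xx xx xx; joining the 24 pieces gives the next term.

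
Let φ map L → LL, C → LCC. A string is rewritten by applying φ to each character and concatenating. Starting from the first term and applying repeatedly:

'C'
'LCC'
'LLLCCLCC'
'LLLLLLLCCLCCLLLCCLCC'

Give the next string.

LLLLLLLLLLLLLLLCCLCCLLLCCLCCLLLLLLLCCLCCLLLCCLCC

Replace each of the 20 characters of LLLLLLLCCLCCLLLCCLCC in place — LL LL LL LL LL LL LL LCC LCC LL LCC LCC LL LL LL LCC LCC LL LCC LCC — and concatenate.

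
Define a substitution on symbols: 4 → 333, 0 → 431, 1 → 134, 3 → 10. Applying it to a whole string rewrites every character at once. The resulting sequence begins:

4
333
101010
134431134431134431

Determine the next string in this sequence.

Replace each of the 18 characters of 134431134431134431 in place — 134 10 333 333 10 134 134 10 333 333 10 134 134 10 333 333 10 134 — and concatenate.

134103333331013413410333333101341341033333310134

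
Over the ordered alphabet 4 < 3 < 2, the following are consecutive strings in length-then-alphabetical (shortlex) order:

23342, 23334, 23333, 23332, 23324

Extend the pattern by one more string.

Treat 23324 as a base-3 numeral over the given alphabet and add one, carrying through any trailing 2's.

23323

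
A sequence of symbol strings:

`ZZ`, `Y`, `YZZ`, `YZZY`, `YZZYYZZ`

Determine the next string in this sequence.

From term 3 onward, concatenate the last term with the second-to-last: Y·ZZ = YZZ, YZZ·Y = YZZY, …
So term 6 is YZZYYZZ·YZZY.

YZZYYZZYZZY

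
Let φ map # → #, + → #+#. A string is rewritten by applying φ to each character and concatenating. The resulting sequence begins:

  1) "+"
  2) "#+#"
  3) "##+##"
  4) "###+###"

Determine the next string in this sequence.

####+####

Rewriting each symbol of ###+###: #→#, #→#, #→#, +→#+#, #→#, #→#, #→#, which concatenates to # # # #+# # # #.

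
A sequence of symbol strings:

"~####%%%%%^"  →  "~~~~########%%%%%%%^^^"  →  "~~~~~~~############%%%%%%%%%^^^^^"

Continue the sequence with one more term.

~~~~~~~~~~################%%%%%%%%%%%^^^^^^^

Term n consists of 3n-2 ~'s, followed by 4n #'s, followed by 2n+3 %'s, followed by 2n-1 ^'s (n = 1, 2, …).
For the next term, n = 4, so the run lengths are 10, 16, 11, 7.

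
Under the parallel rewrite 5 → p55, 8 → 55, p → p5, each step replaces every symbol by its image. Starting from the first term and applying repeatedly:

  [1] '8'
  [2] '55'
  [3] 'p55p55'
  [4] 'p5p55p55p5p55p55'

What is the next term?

p5p55p5p55p55p5p55p55p5p55p5p55p55p5p55p55

φ(p5p55p55p5p55p55) expands symbol-by-symbol to p5 p55 p5 p55 p55 p5 p55 p55 p5 p55 p5 p55 p55 p5 p55 p55; joining the 16 pieces gives the next term.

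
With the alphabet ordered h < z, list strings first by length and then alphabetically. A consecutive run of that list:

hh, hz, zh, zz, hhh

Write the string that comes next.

hhz

Find the rightmost character of hhh below z, bump it to the next letter, and reset everything to its right to h.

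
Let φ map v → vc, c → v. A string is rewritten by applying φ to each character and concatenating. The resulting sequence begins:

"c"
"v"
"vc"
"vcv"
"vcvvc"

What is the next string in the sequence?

vcvvcvcv

Expanding vcvvc: v→vc, c→v, v→vc, v→vc, c→v. Concatenated: vc v vc vc v.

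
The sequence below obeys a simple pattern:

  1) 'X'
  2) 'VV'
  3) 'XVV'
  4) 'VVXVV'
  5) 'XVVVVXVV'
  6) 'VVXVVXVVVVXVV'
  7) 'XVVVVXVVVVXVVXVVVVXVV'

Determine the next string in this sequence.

This is a Fibonacci-style word recurrence s(k) = s(k−2)·s(k−1): e.g. X·VV = XVV.
So term 8 is VVXVVXVVVVXVV·XVVVVXVVVVXVVXVVVVXVV.

VVXVVXVVVVXVVXVVVVXVVVVXVVXVVVVXVV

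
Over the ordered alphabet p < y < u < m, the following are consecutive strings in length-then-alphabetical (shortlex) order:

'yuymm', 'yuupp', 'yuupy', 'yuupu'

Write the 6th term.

yuuyp

Advancing 2 positions from yuupu through yuupu → yuupm reaches term 6.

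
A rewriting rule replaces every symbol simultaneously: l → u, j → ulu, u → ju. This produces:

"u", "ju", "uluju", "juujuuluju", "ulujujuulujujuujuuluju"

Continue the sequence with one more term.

Replace each of the 22 characters of ulujujuulujujuujuuluju in place — ju u ju ulu ju ulu ju ju u ju ulu ju ulu ju ju ulu ju ju u ju ulu ju — and concatenate.

juujuulujuulujujuujuulujuulujujuulujujuujuuluju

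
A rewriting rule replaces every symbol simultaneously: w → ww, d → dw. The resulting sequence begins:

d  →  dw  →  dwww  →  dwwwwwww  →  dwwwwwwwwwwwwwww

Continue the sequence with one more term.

φ(dwwwwwwwwwwwwwww) expands symbol-by-symbol to dw ww ww ww ww ww ww ww ww ww ww ww ww ww ww ww; joining the 16 pieces gives the next term.

dwwwwwwwwwwwwwwwwwwwwwwwwwwwwwww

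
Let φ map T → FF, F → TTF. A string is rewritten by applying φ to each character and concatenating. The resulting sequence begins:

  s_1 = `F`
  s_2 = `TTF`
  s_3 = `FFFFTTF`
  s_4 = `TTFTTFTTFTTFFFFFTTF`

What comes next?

Rewriting the 19 symbols of TTFTTFTTFTTFFFFFTTF one by one yields FF FF TTF FF FF TTF FF FF TTF FF FF TTF TTF TTF TTF TTF FF FF TTF; concatenated:

FFFFTTFFFFFTTFFFFFTTFFFFFTTFTTFTTFTTFTTFFFFFTTF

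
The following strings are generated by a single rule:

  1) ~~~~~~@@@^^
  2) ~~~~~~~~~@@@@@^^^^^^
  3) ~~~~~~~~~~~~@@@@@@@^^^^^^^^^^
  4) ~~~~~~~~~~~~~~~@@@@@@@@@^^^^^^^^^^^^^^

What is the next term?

Each string has the form ~^{3n+3} @^{2n+1} ^^{4n-2} (n = 1, 2, …).
For the next term, n = 5, so the run lengths are 18, 11, 18.

~~~~~~~~~~~~~~~~~~@@@@@@@@@@@^^^^^^^^^^^^^^^^^^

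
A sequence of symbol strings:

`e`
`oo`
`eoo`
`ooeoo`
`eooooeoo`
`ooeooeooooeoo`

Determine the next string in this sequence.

This is a Fibonacci-style word recurrence s(k) = s(k−2)·s(k−1): e.g. e·oo = eoo.
The next term joins eooooeoo and ooeooeooooeoo.

eooooeooooeooeooooeoo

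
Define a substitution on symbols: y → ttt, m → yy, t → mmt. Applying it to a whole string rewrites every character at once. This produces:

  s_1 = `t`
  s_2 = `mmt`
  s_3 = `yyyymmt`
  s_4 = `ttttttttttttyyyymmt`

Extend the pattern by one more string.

Applying the rule to each of the 19 symbols of ttttttttttttyyyymmt gives the pieces mmt mmt mmt mmt mmt mmt mmt mmt mmt mmt mmt mmt ttt ttt ttt ttt yy yy mmt, which concatenate to the answer.

mmtmmtmmtmmtmmtmmtmmtmmtmmtmmtmmtmmtttttttttttttyyyymmt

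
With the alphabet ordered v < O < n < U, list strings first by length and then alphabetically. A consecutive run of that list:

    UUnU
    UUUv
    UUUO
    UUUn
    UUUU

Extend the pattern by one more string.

UUUU is the last string of length 4, so the next is the first of length 5: v repeated 5 times.

vvvvv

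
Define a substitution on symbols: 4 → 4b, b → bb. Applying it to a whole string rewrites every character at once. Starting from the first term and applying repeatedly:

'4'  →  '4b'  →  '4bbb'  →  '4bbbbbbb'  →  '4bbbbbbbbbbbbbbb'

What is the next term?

Replace each of the 16 characters of 4bbbbbbbbbbbbbbb in place — 4b bb bb bb bb bb bb bb bb bb bb bb bb bb bb bb — and concatenate.

4bbbbbbbbbbbbbbbbbbbbbbbbbbbbbbb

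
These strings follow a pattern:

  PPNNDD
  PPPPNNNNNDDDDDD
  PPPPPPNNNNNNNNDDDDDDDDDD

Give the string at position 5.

PPPPPPPPPPNNNNNNNNNNNNNNDDDDDDDDDDDDDDDDDD

Term n consists of 2n P's, followed by 3n-1 N's, followed by 4n-2 D's (n = 1, 2, …).
For term 5, n = 5, so the run lengths are 10, 14, 18.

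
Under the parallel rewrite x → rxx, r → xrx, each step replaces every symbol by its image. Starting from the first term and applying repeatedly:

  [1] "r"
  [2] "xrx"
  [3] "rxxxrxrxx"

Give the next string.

xrxrxxrxxrxxxrxrxxxrxrxxrxx

Expanding rxxxrxrxx: r→xrx, x→rxx, x→rxx, x→rxx, r→xrx, x→rxx, r→xrx, x→rxx, x→rxx. Concatenated: xrx rxx rxx rxx xrx rxx xrx rxx rxx.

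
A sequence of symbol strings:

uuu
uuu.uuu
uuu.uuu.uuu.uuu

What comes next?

s(k+1) = s(k)·.·s(k) — each term doubles the last with '.' between the halves.
Doubling uuu.uuu.uuu.uuu with '.' between the halves:

uuu.uuu.uuu.uuu.uuu.uuu.uuu.uuu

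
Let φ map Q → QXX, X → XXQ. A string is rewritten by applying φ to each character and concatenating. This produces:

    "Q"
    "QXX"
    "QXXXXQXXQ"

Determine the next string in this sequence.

QXXXXQXXQXXQXXQQXXXXQXXQQXX

Rewriting each symbol of QXXXXQXXQ: Q→QXX, X→XXQ, X→XXQ, X→XXQ, X→XXQ, Q→QXX, X→XXQ, X→XXQ, Q→QXX, which concatenates to QXX XXQ XXQ XXQ XXQ QXX XXQ XXQ QXX.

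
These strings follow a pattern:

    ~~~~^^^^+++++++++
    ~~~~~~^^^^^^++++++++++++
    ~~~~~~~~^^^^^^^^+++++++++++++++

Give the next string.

Each string has the form ~^{2n-2} ^^{2n-2} +^{3n}, where the shown terms are n = 3, 4, 5.
At n = 6 the blocks have lengths 10, 10, 18.

~~~~~~~~~~^^^^^^^^^^++++++++++++++++++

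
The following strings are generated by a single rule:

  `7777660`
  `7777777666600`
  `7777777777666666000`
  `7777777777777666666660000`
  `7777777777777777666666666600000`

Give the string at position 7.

Reading off run lengths: 7 runs 4, 7, 10, 13, 16; 6 runs 2, 4, 6, 8, 10; 0 runs 1, 2, 3, 4, 5 — each is linear in n (n = 1, 2, …).
At n = 7 the blocks have lengths 22, 14, 7.

7777777777777777777777666666666666660000000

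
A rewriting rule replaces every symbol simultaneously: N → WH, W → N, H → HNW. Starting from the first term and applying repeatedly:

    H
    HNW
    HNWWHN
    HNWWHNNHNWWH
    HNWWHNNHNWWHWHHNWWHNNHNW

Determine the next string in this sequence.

Rewriting the 24 symbols of HNWWHNNHNWWHWHHNWWHNNHNW one by one yields HNW WH N N HNW WH WH HNW WH N N HNW N HNW HNW WH N N HNW WH WH HNW WH N; concatenated:

HNWWHNNHNWWHWHHNWWHNNHNWNHNWHNWWHNNHNWWHWHHNWWHN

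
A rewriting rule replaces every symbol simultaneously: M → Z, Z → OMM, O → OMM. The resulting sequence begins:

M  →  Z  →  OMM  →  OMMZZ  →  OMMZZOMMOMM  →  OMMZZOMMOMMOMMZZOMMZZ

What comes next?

OMMZZOMMOMMOMMZZOMMZZOMMZZOMMOMMOMMZZOMMOMM

Replace each of the 21 characters of OMMZZOMMOMMOMMZZOMMZZ in place — OMM Z Z OMM OMM OMM Z Z OMM Z Z OMM Z Z OMM OMM OMM Z Z OMM OMM — and concatenate.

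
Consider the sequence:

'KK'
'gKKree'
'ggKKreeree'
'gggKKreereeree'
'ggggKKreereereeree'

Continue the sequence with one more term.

Each term wraps the previous one in g on the left and ree on the right.
Applying this once more to ggggKKreereereeree:

gggggKKreereereereeree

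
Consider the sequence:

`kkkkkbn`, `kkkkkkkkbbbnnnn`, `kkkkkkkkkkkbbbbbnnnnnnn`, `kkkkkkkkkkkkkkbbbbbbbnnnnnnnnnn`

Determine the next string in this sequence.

The n-th term is 3n+2 k's then 2n-1 b's then 3n-2 n's (n = 1, 2, …).
At n = 5 the blocks have lengths 17, 9, 13.

kkkkkkkkkkkkkkkkkbbbbbbbbbnnnnnnnnnnnnn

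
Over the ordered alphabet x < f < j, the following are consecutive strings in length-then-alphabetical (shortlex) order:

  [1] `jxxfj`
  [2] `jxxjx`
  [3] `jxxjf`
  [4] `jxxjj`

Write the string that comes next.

Find the rightmost character of jxxjj below j, bump it to the next letter, and reset everything to its right to x.

jxfxx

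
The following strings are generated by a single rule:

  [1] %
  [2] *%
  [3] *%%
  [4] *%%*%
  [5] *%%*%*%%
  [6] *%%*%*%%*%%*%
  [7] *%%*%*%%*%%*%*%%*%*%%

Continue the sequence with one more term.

*%%*%*%%*%%*%*%%*%*%%*%%*%*%%*%%*%

This is a Fibonacci-style word recurrence s(k) = s(k−1)·s(k−2): e.g. *%·% = *%%.
Continuing: *%%*%*%%*%%*%*%%*%*%% · *%%*%*%%*%%*% gives term 8.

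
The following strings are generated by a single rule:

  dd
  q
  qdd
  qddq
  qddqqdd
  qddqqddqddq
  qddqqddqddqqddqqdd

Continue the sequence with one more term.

From term 3 onward, concatenate the last term with the second-to-last: q·dd = qdd, qdd·q = qddq, …
The next term joins qddqqddqddqqddqqdd and qddqqddqddq.

qddqqddqddqqddqqddqddqqddqddq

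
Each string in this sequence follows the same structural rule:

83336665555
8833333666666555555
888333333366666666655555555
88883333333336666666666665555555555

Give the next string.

Term n consists of n 8's, followed by 2n+1 3's, followed by 3n 6's, followed by 2n+2 5's (n = 1, 2, …).
For the next term, n = 5, so the run lengths are 5, 11, 15, 12.

8888833333333333666666666666666555555555555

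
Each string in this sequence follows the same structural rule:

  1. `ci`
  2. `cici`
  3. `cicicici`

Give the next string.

Each string is two copies of the previous one concatenated.
Doubling cicicici:

cicicicicicicici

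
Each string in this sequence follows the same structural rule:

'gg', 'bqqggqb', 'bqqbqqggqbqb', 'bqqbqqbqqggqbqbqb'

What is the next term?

bqqbqqbqqbqqggqbqbqbqb

Each term wraps the previous one in bqq on the left and qb on the right.
One more step from bqqbqqbqqggqbqbqb gives the answer.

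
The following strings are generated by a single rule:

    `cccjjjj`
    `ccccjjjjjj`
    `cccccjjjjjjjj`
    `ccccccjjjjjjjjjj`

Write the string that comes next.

Reading off run lengths: c runs 3, 4, 5, 6; j runs 4, 6, 8, 10 — each is linear in n, where the shown terms are n = 2, 3, 4, 5.
For the next term, n = 6, so the run lengths are 7, 12.

cccccccjjjjjjjjjjjj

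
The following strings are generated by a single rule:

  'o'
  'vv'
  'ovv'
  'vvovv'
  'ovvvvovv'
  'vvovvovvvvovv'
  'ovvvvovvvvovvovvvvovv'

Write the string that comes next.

vvovvovvvvovvovvvvovvvvovvovvvvovv

From term 3 onward, concatenate the second-to-last term with the last: o·vv = ovv, vv·ovv = vvovv, …
The next term joins vvovvovvvvovv and ovvvvovvvvovvovvvvovv.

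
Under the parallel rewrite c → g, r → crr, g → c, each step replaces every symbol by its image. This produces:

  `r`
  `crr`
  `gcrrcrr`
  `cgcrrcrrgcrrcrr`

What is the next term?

φ(cgcrrcrrgcrrcrr) expands symbol-by-symbol to g c g crr crr g crr crr c g crr crr g crr crr; joining the 15 pieces gives the next term.

gcgcrrcrrgcrrcrrcgcrrcrrgcrrcrr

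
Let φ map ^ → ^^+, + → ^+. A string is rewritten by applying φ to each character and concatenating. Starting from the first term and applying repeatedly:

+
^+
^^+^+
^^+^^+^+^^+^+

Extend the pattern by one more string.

Rewriting the 13 symbols of ^^+^^+^+^^+^+ one by one yields ^^+ ^^+ ^+ ^^+ ^^+ ^+ ^^+ ^+ ^^+ ^^+ ^+ ^^+ ^+; concatenated:

^^+^^+^+^^+^^+^+^^+^+^^+^^+^+^^+^+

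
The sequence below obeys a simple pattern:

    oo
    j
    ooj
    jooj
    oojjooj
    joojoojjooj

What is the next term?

oojjoojjoojoojjooj

This is a Fibonacci-style word recurrence s(k) = s(k−2)·s(k−1): e.g. oo·j = ooj.
The next term joins oojjooj and joojoojjooj.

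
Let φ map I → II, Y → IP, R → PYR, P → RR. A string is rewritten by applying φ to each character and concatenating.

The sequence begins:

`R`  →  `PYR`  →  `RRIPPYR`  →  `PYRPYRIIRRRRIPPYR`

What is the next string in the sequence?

Rewriting the 17 symbols of PYRPYRIIRRRRIPPYR one by one yields RR IP PYR RR IP PYR II II PYR PYR PYR PYR II RR RR IP PYR; concatenated:

RRIPPYRRRIPPYRIIIIPYRPYRPYRPYRIIRRRRIPPYR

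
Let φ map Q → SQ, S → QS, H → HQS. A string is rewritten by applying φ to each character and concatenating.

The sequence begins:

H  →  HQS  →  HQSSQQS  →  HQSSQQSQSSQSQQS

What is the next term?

HQSSQQSQSSQSQQSSQQSQSSQQSSQSQQS

Replace each of the 15 characters of HQSSQQSQSSQSQQS in place — HQS SQ QS QS SQ SQ QS SQ QS QS SQ QS SQ SQ QS — and concatenate.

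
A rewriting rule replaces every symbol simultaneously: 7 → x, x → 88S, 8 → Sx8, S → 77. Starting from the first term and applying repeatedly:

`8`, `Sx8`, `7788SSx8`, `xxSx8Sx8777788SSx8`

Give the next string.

Applying the rule to each of the 18 symbols of xxSx8Sx8777788SSx8 gives the pieces 88S 88S 77 88S Sx8 77 88S Sx8 x x x x Sx8 Sx8 77 77 88S Sx8, which concatenate to the answer.

88S88S7788SSx87788SSx8xxxxSx8Sx8777788SSx8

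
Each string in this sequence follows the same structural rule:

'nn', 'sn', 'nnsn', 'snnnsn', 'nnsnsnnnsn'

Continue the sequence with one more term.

snnnsnnnsnsnnnsn

This is a Fibonacci-style word recurrence s(k) = s(k−2)·s(k−1): e.g. nn·sn = nnsn.
Continuing: snnnsn · nnsnsnnnsn gives term 6.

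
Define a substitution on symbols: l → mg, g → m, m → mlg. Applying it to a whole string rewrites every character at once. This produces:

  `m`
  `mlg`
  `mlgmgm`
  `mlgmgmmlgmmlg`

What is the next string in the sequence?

mlgmgmmlgmmlgmlgmgmmlgmlgmgm

Replace each of the 13 characters of mlgmgmmlgmmlg in place — mlg mg m mlg m mlg mlg mg m mlg mlg mg m — and concatenate.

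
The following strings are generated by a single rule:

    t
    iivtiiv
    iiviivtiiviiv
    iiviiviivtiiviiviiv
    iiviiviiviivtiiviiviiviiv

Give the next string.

s(k+1) = iiv·s(k)·iiv, so each term gains iiv as a prefix and iiv as a suffix.
Applying this once more to iiviiviiviivtiiviiviiviiv:

iiviiviiviiviivtiiviiviiviiviiv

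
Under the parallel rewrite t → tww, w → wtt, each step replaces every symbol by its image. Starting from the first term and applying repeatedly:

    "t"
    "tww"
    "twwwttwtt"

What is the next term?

Rewriting each symbol of twwwttwtt: t→tww, w→wtt, w→wtt, w→wtt, t→tww, t→tww, w→wtt, t→tww, t→tww, which concatenates to tww wtt wtt wtt tww tww wtt tww tww.

twwwttwttwtttwwtwwwtttwwtww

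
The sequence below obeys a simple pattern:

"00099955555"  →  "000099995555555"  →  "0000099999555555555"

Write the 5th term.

000000099999995555555555555

Term n consists of n 0's, followed by n 9's, followed by 2n-1 5's, where the shown terms are n = 3, 4, 5.
Setting n = 7 gives 7, 7, 13 characters in each block.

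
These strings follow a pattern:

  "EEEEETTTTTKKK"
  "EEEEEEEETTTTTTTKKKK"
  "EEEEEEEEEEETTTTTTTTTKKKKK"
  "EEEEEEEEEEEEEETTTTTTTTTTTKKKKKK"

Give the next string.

EEEEEEEEEEEEEEEEETTTTTTTTTTTTTKKKKKKK

Each string has the form E^{3n-1} T^{2n+1} K^{n+1}, where the shown terms are n = 2, 3, 4, 5.
At n = 6 the blocks have lengths 17, 13, 7.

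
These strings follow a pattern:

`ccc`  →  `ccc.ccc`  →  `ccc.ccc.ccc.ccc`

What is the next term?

ccc.ccc.ccc.ccc.ccc.ccc.ccc.ccc

Every step duplicates the string with '.' between the halves.
So the next term is two copies of ccc.ccc.ccc.ccc with '.' between the halves.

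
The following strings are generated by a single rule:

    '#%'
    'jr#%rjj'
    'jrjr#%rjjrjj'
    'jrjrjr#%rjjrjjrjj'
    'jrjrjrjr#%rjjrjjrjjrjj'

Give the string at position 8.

Every step adds jr to the front and rjj to the end of the previous string.
From jrjrjrjr#%rjjrjjrjjrjj, 3 further steps: jrjrjrjr#%rjjrjjrjjrjj → jrjrjrjrjr#%rjjrjjrjjrjjrjj → jrjrjrjrjrjr#%rjjrjjrjjrjjrjjrjj → (answer).

jrjrjrjrjrjrjr#%rjjrjjrjjrjjrjjrjjrjj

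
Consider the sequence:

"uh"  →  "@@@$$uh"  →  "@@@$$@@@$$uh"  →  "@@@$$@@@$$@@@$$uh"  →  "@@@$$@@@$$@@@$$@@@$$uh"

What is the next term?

Every step adds @@@$$ at the front: s(k+1) = @@@$$·s(k).
Applying this once more to @@@$$@@@$$@@@$$@@@$$uh:

@@@$$@@@$$@@@$$@@@$$@@@$$uh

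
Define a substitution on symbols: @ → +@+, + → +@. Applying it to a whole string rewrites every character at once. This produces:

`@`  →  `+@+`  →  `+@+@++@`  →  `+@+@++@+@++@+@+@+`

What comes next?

+@+@++@+@++@+@+@++@+@++@+@+@++@+@++@+@++@

φ(+@+@++@+@++@+@+@+) expands symbol-by-symbol to +@ +@+ +@ +@+ +@ +@ +@+ +@ +@+ +@ +@ +@+ +@ +@+ +@ +@+ +@; joining the 17 pieces gives the next term.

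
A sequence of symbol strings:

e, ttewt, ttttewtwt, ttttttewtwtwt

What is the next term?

ttttttttewtwtwtwt

s(k+1) = tt·s(k)·wt, so each term gains tt as a prefix and wt as a suffix.
So the next term is tt·ttttttewtwtwt·wt.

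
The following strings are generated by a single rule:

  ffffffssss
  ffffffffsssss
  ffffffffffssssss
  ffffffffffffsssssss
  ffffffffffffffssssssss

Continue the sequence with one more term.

Reading off run lengths: f runs 6, 8, 10, 12, 14; s runs 4, 5, 6, 7, 8 — each is linear in n, where the shown terms are n = 2, 3, 4, 5, 6.
Setting n = 7 gives 16, 9 characters in each block.

ffffffffffffffffsssssssss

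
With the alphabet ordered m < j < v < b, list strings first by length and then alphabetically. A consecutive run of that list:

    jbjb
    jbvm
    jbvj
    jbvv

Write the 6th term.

jbbm

Continuing the enumeration 2 steps past jbvv: jbvv → jbvb → (answer).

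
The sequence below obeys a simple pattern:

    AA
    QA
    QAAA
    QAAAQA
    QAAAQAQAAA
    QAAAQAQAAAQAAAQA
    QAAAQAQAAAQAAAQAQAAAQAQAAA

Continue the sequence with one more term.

Each term (from the third on) is the previous term followed by the one before it: term 3 = QA·AA = QAAA.
So term 8 is QAAAQAQAAAQAAAQAQAAAQAQAAA·QAAAQAQAAAQAAAQA.

QAAAQAQAAAQAAAQAQAAAQAQAAAQAAAQAQAAAQAAAQA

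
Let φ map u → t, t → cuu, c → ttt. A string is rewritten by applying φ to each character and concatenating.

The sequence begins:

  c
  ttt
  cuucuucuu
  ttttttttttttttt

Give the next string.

cuucuucuucuucuucuucuucuucuucuucuucuucuucuucuu

Applying the rule to each of the 15 symbols of ttttttttttttttt gives the pieces cuu cuu cuu cuu cuu cuu cuu cuu cuu cuu cuu cuu cuu cuu cuu, which concatenate to the answer.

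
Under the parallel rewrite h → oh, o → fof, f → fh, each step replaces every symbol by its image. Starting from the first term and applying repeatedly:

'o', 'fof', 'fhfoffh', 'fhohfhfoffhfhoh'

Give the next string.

Replace each of the 15 characters of fhohfhfoffhfhoh in place — fh oh fof oh fh oh fh fof fh fh oh fh oh fof oh — and concatenate.

fhohfofohfhohfhfoffhfhohfhohfofoh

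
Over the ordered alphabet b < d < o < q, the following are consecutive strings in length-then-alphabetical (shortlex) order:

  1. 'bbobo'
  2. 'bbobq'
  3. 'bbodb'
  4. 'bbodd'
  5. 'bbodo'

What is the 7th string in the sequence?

Advancing 2 positions from bbodo through bbodo → bbodq reaches term 7.

bboob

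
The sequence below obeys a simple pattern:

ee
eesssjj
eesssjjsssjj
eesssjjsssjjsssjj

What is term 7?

eesssjjsssjjsssjjsssjjsssjjsssjj

The strings grow by a fixed suffix sssjj each time.
From eesssjjsssjjsssjj, 3 further steps: eesssjjsssjjsssjj → eesssjjsssjjsssjjsssjj → eesssjjsssjjsssjjsssjjsssjj → (answer).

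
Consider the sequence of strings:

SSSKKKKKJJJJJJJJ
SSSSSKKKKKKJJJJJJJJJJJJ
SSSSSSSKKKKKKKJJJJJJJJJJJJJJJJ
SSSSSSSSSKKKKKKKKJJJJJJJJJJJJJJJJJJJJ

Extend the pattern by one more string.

Term n consists of 2n-1 S's, followed by n+3 K's, followed by 4n J's, where the shown terms are n = 2, 3, 4, 5.
At n = 6 the blocks have lengths 11, 9, 24.

SSSSSSSSSSSKKKKKKKKKJJJJJJJJJJJJJJJJJJJJJJJJ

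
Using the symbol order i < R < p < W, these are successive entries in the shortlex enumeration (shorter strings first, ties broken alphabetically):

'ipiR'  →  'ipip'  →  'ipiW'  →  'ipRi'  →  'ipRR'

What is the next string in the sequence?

The successor of ipRR increments the rightmost position that isn't already W and resets every position after it to i.

ipRp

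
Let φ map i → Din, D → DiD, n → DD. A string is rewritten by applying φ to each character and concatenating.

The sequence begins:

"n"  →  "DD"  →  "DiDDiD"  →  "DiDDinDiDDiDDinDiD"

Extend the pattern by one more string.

DiDDinDiDDiDDinDDDiDDinDiDDiDDinDiDDiDDinDDDiDDinDiD

φ(DiDDinDiDDiDDinDiD) expands symbol-by-symbol to DiD Din DiD DiD Din DD DiD Din DiD DiD Din DiD DiD Din DD DiD Din DiD; joining the 18 pieces gives the next term.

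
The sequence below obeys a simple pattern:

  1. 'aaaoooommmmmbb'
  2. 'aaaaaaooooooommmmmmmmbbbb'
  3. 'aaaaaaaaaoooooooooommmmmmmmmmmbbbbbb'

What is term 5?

The n-th term is 3n a's then 3n+1 o's then 3n+2 m's then 2n b's (n = 1, 2, …).
At n = 5 the blocks have lengths 15, 16, 17, 10.

aaaaaaaaaaaaaaaoooooooooooooooommmmmmmmmmmmmmmmmbbbbbbbbbb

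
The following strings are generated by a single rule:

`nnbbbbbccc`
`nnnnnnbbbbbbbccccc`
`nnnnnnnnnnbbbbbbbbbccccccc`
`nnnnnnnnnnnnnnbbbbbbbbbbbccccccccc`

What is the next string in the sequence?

nnnnnnnnnnnnnnnnnnbbbbbbbbbbbbbccccccccccc

Term n consists of 4n-2 n's, followed by 2n+3 b's, followed by 2n+1 c's (n = 1, 2, …).
Setting n = 5 gives 18, 13, 11 characters in each block.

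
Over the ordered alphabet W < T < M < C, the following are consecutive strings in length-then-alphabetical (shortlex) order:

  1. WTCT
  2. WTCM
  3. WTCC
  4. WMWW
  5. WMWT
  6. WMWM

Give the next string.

WMWC

Treat WMWM as a base-4 numeral over the given alphabet and add one, carrying through any trailing C's.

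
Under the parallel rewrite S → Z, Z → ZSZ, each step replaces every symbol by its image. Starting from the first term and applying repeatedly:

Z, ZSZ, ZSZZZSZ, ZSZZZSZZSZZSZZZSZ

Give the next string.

ZSZZZSZZSZZSZZZSZZSZZZSZZSZZZSZZSZZSZZZSZ

φ(ZSZZZSZZSZZSZZZSZ) expands symbol-by-symbol to ZSZ Z ZSZ ZSZ ZSZ Z ZSZ ZSZ Z ZSZ ZSZ Z ZSZ ZSZ ZSZ Z ZSZ; joining the 17 pieces gives the next term.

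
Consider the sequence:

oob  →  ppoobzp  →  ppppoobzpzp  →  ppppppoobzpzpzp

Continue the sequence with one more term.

ppppppppoobzpzpzpzp

Each term wraps the previous one in pp on the left and zp on the right.
So the next term is pp·ppppppoobzpzpzp·zp.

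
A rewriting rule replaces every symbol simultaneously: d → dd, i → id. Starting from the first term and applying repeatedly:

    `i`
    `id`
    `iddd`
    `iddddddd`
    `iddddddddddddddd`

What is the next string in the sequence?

iddddddddddddddddddddddddddddddd

Replace each of the 16 characters of iddddddddddddddd in place — id dd dd dd dd dd dd dd dd dd dd dd dd dd dd dd — and concatenate.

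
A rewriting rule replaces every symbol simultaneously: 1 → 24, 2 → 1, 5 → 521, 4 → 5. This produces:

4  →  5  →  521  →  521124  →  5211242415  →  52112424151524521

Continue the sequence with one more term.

521124241515245212452115521124

φ(52112424151524521) expands symbol-by-symbol to 521 1 24 24 1 5 1 5 24 521 24 521 1 5 521 1 24; joining the 17 pieces gives the next term.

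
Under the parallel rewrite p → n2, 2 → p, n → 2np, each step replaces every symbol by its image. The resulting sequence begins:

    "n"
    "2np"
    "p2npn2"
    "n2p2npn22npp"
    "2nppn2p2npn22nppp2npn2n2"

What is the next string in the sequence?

Replace each of the 24 characters of 2nppn2p2npn22nppp2npn2n2 in place — p 2np n2 n2 2np p n2 p 2np n2 2np p p 2np n2 n2 n2 p 2np n2 2np p 2np p — and concatenate.

p2npn2n22nppn2p2npn22nppp2npn2n2n2p2npn22npp2npp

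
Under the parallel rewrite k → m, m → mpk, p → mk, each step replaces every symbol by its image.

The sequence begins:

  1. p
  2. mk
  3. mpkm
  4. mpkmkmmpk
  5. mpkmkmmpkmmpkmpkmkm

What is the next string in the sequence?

Applying the rule to each of the 19 symbols of mpkmkmmpkmmpkmpkmkm gives the pieces mpk mk m mpk m mpk mpk mk m mpk mpk mk m mpk mk m mpk m mpk, which concatenate to the answer.

mpkmkmmpkmmpkmpkmkmmpkmpkmkmmpkmkmmpkmmpk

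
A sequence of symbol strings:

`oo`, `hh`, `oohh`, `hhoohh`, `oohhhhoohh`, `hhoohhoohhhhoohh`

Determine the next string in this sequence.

oohhhhoohhhhoohhoohhhhoohh

Each term (from the third on) is the two preceding terms concatenated in order: term 3 = oo·hh = oohh.
So term 7 is oohhhhoohh·hhoohhoohhhhoohh.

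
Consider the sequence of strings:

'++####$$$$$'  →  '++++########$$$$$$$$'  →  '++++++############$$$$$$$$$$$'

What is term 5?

Term n consists of 2n +'s, followed by 4n #'s, followed by 3n+2 $'s (n = 1, 2, …).
Setting n = 5 gives 10, 20, 17 characters in each block.

++++++++++####################$$$$$$$$$$$$$$$$$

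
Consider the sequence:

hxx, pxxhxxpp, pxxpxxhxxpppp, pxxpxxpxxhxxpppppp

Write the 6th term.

pxxpxxpxxpxxpxxhxxpppppppppp

s(k+1) = pxx·s(k)·pp, so each term gains pxx as a prefix and pp as a suffix.
From pxxpxxpxxhxxpppppp, 2 further steps: pxxpxxpxxhxxpppppp → pxxpxxpxxpxxhxxpppppppp → (answer).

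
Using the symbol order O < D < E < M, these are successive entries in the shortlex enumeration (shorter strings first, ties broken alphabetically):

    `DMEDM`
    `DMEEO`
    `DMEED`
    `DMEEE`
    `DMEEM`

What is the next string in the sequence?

DMEMO

Find the rightmost character of DMEEM below M, bump it to the next letter, and reset everything to its right to O.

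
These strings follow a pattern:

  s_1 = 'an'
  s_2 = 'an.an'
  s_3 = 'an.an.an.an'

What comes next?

an.an.an.an.an.an.an.an

Each string is two copies of the previous one joined by '.'.
One more doubling of an.an.an.an gives the answer.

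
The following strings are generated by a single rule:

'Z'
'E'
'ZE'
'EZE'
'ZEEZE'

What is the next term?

EZEZEEZE

This is a Fibonacci-style word recurrence s(k) = s(k−2)·s(k−1): e.g. Z·E = ZE.
The next term joins EZE and ZEEZE.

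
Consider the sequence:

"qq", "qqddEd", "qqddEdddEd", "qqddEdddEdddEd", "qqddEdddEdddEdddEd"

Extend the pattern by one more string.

The strings grow by a fixed suffix ddEd each time.
So the next term is qqddEdddEdddEdddEd·ddEd.

qqddEdddEdddEdddEdddEd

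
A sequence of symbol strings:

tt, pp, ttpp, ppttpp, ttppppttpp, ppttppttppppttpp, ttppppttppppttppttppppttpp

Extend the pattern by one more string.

This is a Fibonacci-style word recurrence s(k) = s(k−2)·s(k−1): e.g. tt·pp = ttpp.
The next term joins ppttppttppppttpp and ttppppttppppttppttppppttpp.

ppttppttppppttppttppppttppppttppttppppttpp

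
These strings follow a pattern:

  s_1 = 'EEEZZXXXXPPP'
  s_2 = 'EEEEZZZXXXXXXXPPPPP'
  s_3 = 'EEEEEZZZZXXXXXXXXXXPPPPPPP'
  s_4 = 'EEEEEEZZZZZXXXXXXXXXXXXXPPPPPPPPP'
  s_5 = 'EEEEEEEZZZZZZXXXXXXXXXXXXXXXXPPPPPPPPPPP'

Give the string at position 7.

EEEEEEEEEZZZZZZZZXXXXXXXXXXXXXXXXXXXXXXPPPPPPPPPPPPPPP

Term n consists of n+2 E's, followed by n+1 Z's, followed by 3n+1 X's, followed by 2n+1 P's (n = 1, 2, …).
At n = 7 the blocks have lengths 9, 8, 22, 15.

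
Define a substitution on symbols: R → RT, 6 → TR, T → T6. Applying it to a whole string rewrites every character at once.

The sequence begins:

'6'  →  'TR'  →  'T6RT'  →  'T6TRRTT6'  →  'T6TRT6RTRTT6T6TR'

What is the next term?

T6TRT6RTT6TRRTT6RTT6T6TRT6TRT6RT

Replace each of the 16 characters of T6TRT6RTRTT6T6TR in place — T6 TR T6 RT T6 TR RT T6 RT T6 T6 TR T6 TR T6 RT — and concatenate.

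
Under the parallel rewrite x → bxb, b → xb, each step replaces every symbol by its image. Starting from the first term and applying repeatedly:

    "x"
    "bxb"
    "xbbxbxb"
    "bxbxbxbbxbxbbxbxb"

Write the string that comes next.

xbbxbxbbxbxbbxbxbxbbxbxbbxbxbxbbxbxbbxbxb

Replace each of the 17 characters of bxbxbxbbxbxbbxbxb in place — xb bxb xb bxb xb bxb xb xb bxb xb bxb xb xb bxb xb bxb xb — and concatenate.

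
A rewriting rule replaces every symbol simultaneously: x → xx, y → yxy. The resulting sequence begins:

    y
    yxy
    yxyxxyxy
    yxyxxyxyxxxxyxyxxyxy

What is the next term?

Applying the rule to each of the 20 symbols of yxyxxyxyxxxxyxyxxyxy gives the pieces yxy xx yxy xx xx yxy xx yxy xx xx xx xx yxy xx yxy xx xx yxy xx yxy, which concatenate to the answer.

yxyxxyxyxxxxyxyxxyxyxxxxxxxxyxyxxyxyxxxxyxyxxyxy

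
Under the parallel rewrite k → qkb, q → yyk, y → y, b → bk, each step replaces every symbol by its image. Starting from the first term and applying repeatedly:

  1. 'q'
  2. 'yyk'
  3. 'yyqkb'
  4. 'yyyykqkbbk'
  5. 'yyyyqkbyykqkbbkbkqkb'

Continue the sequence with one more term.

yyyyyykqkbbkyyqkbyykqkbbkbkqkbbkqkbyykqkbbk

Replace each of the 20 characters of yyyyqkbyykqkbbkbkqkb in place — y y y y yyk qkb bk y y qkb yyk qkb bk bk qkb bk qkb yyk qkb bk — and concatenate.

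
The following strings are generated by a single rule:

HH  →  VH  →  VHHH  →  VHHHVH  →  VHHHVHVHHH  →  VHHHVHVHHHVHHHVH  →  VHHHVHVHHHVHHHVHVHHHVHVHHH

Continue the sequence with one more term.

Each term (from the third on) is the previous term followed by the one before it: term 3 = VH·HH = VHHH.
So term 8 is VHHHVHVHHHVHHHVHVHHHVHVHHH·VHHHVHVHHHVHHHVH.

VHHHVHVHHHVHHHVHVHHHVHVHHHVHHHVHVHHHVHHHVH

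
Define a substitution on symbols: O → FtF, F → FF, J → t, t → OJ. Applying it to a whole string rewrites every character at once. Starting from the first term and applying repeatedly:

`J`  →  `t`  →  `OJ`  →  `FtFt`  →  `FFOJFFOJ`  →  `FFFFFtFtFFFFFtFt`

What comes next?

FFFFFFFFFFOJFFOJFFFFFFFFFFOJFFOJ

φ(FFFFFtFtFFFFFtFt) expands symbol-by-symbol to FF FF FF FF FF OJ FF OJ FF FF FF FF FF OJ FF OJ; joining the 16 pieces gives the next term.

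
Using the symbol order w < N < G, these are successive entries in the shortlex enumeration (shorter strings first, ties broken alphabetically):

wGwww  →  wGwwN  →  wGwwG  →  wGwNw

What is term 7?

Continuing the enumeration 3 steps past wGwNw: wGwNw → wGwNN → wGwNG → (answer).

wGwGw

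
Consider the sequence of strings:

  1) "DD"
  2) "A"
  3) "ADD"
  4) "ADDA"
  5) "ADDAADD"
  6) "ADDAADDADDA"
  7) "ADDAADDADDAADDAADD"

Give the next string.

This is a Fibonacci-style word recurrence s(k) = s(k−1)·s(k−2): e.g. A·DD = ADD.
So term 8 is ADDAADDADDAADDAADD·ADDAADDADDA.

ADDAADDADDAADDAADDADDAADDADDA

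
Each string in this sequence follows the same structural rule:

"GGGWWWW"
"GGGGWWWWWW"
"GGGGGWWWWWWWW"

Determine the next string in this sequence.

GGGGGGWWWWWWWWWW

The n-th term is n+1 G's then 2n W's, where the shown terms are n = 2, 3, 4.
At n = 5 the blocks have lengths 6, 10.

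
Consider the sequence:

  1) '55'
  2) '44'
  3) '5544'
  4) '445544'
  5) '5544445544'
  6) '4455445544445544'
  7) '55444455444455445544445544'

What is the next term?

From term 3 onward, concatenate the second-to-last term with the last: 55·44 = 5544, 44·5544 = 445544, …
The next term joins 4455445544445544 and 55444455444455445544445544.

445544554444554455444455444455445544445544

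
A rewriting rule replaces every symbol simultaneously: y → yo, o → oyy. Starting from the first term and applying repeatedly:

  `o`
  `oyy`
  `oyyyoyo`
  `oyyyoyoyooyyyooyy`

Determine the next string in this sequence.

Applying the rule to each of the 17 symbols of oyyyoyoyooyyyooyy gives the pieces oyy yo yo yo oyy yo oyy yo oyy oyy yo yo yo oyy oyy yo yo, which concatenate to the answer.

oyyyoyoyooyyyooyyyooyyoyyyoyoyooyyoyyyoyo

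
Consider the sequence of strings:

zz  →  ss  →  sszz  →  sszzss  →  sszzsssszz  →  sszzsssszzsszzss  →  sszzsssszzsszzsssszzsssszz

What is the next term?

sszzsssszzsszzsssszzsssszzsszzsssszzsszzss

Each term (from the third on) is the previous term followed by the one before it: term 3 = ss·zz = sszz.
So term 8 is sszzsssszzsszzsssszzsssszz·sszzsssszzsszzss.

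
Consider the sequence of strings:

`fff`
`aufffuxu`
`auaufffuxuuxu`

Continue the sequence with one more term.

auauaufffuxuuxuuxu

s(k+1) = au·s(k)·uxu, so each term gains au as a prefix and uxu as a suffix.
One more step from auaufffuxuuxu gives the answer.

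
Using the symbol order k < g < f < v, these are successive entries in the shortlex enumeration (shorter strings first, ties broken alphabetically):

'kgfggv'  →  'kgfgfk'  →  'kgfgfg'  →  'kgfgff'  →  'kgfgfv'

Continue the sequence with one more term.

kgfgvk

Find the rightmost character of kgfgfv below v, bump it to the next letter, and reset everything to its right to k.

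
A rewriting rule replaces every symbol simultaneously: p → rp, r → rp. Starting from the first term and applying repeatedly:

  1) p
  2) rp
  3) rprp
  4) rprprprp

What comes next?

rprprprprprprprp

Rewriting each symbol of rprprprp: r→rp, p→rp, r→rp, p→rp, r→rp, p→rp, r→rp, p→rp, which concatenates to rp rp rp rp rp rp rp rp.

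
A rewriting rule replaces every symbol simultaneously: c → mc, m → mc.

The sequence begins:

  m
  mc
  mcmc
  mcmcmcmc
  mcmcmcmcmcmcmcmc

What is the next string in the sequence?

mcmcmcmcmcmcmcmcmcmcmcmcmcmcmcmc

φ(mcmcmcmcmcmcmcmc) expands symbol-by-symbol to mc mc mc mc mc mc mc mc mc mc mc mc mc mc mc mc; joining the 16 pieces gives the next term.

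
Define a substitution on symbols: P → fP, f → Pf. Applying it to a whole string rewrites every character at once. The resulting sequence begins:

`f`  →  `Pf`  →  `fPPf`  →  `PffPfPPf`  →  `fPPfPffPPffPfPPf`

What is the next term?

Rewriting the 16 symbols of fPPfPffPPffPfPPf one by one yields Pf fP fP Pf fP Pf Pf fP fP Pf Pf fP Pf fP fP Pf; concatenated:

PffPfPPffPPfPffPfPPfPffPPffPfPPf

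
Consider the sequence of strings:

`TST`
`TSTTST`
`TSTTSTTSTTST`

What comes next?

Every step duplicates the string.
One more doubling of TSTTSTTSTTST gives the answer.

TSTTSTTSTTSTTSTTSTTSTTST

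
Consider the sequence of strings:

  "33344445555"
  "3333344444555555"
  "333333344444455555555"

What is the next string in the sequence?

Each string has the form 3^{2n-1} 4^{n+2} 5^{2n}, where the shown terms are n = 2, 3, 4.
For the next term, n = 5, so the run lengths are 9, 7, 10.

33333333344444445555555555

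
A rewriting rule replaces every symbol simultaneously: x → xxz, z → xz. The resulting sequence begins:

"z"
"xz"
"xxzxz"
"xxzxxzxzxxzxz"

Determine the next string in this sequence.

φ(xxzxxzxzxxzxz) expands symbol-by-symbol to xxz xxz xz xxz xxz xz xxz xz xxz xxz xz xxz xz; joining the 13 pieces gives the next term.

xxzxxzxzxxzxxzxzxxzxzxxzxxzxzxxzxz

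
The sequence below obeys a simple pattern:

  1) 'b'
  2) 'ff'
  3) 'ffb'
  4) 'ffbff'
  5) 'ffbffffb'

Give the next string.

ffbffffbffbff

Each term (from the third on) is the previous term followed by the one before it: term 3 = ff·b = ffb.
So term 6 is ffbffffb·ffbff.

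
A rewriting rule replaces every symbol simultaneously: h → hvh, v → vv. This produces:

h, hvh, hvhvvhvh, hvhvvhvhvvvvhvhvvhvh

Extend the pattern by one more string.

Replace each of the 20 characters of hvhvvhvhvvvvhvhvvhvh in place — hvh vv hvh vv vv hvh vv hvh vv vv vv vv hvh vv hvh vv vv hvh vv hvh — and concatenate.

hvhvvhvhvvvvhvhvvhvhvvvvvvvvhvhvvhvhvvvvhvhvvhvh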